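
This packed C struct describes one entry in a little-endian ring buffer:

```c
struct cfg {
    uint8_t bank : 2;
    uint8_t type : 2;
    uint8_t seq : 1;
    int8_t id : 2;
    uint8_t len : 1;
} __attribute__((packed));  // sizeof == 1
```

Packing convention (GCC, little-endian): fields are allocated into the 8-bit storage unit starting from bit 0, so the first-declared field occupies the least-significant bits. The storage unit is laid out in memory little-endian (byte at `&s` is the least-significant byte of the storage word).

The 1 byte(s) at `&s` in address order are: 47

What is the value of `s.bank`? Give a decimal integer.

[0]=0x47 (little-endian) → word 0x47
bank:2 @ bit 0 → (0x47>>0)&0x3 = 0x3  ←
type:2 @ bit 2 → (0x47>>2)&0x3 = 0x1
seq:1 @ bit 4 → (0x47>>4)&0x1 = 0x0
id:2 @ bit 5 → (0x47>>5)&0x3 = 0x2
len:1 @ bit 7 → (0x47>>7)&0x1 = 0x0

3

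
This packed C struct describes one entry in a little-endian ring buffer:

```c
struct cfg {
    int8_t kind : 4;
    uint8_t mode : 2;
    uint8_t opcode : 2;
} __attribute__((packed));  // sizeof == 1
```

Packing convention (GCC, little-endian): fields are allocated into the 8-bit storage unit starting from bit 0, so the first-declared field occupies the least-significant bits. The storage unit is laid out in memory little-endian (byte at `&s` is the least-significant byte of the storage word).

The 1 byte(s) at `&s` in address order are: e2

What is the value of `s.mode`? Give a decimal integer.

2

[0]=0xe2 (little-endian) → word 0xe2
kind [0+:4] = (word>>0) & 0xf = 2
mode [4+:2] = (word>>4) & 0x3 = 2  ←
opcode [6+:2] = (word>>6) & 0x3 = 3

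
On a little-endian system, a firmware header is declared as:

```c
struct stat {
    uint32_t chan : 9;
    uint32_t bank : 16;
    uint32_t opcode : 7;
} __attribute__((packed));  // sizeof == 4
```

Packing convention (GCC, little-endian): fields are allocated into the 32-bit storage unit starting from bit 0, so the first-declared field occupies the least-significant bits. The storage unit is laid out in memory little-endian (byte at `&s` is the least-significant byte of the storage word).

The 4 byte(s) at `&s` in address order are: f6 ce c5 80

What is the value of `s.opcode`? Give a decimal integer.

[0]=0xf6 [1]=0xce [2]=0xc5 [3]=0x80 (little-endian) → word 0x80c5cef6
chan:9 @ bit 0 → (0x80c5cef6>>0)&0x1ff = 0xf6
bank:16 @ bit 9 → (0x80c5cef6>>9)&0xffff = 0x62e7
opcode:7 @ bit 25 → (0x80c5cef6>>25)&0x7f = 0x40  ←

64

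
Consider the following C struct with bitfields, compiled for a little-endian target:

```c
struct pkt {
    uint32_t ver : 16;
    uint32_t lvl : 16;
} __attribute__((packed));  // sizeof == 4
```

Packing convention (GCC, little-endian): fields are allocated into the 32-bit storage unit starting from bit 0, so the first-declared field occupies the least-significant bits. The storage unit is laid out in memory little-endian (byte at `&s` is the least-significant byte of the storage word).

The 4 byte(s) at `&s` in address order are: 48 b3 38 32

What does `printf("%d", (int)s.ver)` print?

[0]=0x48 [1]=0xb3 [2]=0x38 [3]=0x32 (little-endian) → word 0x3238b348
ver [0+:16] = (word>>0) & 0xffff = 45896  ←
lvl [16+:16] = (word>>16) & 0xffff = 12856

45896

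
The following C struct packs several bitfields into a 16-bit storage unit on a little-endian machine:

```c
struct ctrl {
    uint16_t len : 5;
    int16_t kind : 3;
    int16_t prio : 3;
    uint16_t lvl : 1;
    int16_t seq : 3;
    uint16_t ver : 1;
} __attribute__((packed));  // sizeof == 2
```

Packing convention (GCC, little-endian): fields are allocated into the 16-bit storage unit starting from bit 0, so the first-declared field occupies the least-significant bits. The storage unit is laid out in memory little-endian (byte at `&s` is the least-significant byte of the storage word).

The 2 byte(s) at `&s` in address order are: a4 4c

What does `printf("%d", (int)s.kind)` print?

-3

[0]=0xa4 [1]=0x4c (little-endian) → word 0x4ca4
len:5 @ bit 0 → (0x4ca4>>0)&0x1f = 0x4
kind:3 @ bit 5 → (0x4ca4>>5)&0x7 = 0x5  ←
prio:3 @ bit 8 → (0x4ca4>>8)&0x7 = 0x4
lvl:1 @ bit 11 → (0x4ca4>>11)&0x1 = 0x1
seq:3 @ bit 12 → (0x4ca4>>12)&0x7 = 0x4
ver:1 @ bit 15 → (0x4ca4>>15)&0x1 = 0x0
kind signed 3b, MSB=1: 5 - 8 = -3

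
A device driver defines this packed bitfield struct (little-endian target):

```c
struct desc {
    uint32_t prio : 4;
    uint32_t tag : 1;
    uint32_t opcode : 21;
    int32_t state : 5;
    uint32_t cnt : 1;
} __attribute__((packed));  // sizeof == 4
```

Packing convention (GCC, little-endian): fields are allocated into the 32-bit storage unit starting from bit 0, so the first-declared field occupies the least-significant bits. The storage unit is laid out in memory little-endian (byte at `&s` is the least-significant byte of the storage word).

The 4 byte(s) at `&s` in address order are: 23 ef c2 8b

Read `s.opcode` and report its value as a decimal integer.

[0]=0x23 [1]=0xef [2]=0xc2 [3]=0x8b (little-endian) → word 0x8bc2ef23
prio:4 @ bit 0 → (0x8bc2ef23>>0)&0xf = 0x3
tag:1 @ bit 4 → (0x8bc2ef23>>4)&0x1 = 0x0
opcode:21 @ bit 5 → (0x8bc2ef23>>5)&0x1fffff = 0x1e1779  ←
state:5 @ bit 26 → (0x8bc2ef23>>26)&0x1f = 0x2
cnt:1 @ bit 31 → (0x8bc2ef23>>31)&0x1 = 0x1

1972089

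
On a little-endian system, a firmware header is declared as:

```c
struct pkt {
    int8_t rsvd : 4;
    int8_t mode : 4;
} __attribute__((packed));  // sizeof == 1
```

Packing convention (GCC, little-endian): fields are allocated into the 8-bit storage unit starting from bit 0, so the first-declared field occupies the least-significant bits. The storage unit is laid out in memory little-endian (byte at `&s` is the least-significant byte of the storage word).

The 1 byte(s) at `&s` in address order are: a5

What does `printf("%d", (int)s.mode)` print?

[0]=0xa5 (little-endian) → word 0xa5
rsvd [0+:4] = (word>>0) & 0xf = 5
mode [4+:4] = (word>>4) & 0xf = 10  ←
mode signed 4b, MSB=1: 10 - 16 = -6

-6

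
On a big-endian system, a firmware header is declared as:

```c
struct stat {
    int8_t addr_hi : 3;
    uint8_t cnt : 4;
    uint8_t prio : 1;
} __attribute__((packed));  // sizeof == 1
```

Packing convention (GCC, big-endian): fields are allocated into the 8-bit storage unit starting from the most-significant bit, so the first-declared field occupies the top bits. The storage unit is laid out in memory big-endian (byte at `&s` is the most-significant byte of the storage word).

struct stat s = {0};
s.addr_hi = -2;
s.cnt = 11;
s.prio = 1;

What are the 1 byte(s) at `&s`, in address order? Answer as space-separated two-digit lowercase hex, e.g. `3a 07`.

d7

addr_hi (3b) val=-2 bits=0x6 at bit 5: 0xc0
cnt (4b) val=11 bits=0xb at bit 1: 0xd6
prio (1b) val=1 bits=0x1 at bit 0: 0xd7
word = 0xd7 → big-endian bytes:
  [0]=0xd7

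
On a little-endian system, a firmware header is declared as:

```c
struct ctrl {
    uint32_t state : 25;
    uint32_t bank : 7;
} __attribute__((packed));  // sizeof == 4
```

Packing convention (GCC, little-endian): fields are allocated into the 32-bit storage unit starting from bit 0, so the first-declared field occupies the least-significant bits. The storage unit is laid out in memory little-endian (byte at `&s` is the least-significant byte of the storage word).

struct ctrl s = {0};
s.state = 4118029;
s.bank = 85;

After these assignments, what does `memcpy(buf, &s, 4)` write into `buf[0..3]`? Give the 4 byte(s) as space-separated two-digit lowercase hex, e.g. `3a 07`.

0d d6 3e aa

state (25b) val=4118029 bits=0x3ed60d at bit 0: 0x003ed60d
bank (7b) val=85 bits=0x55 at bit 25: 0xaa3ed60d
word = 0xaa3ed60d → little-endian bytes:
  [0]=0x0d  [1]=0xd6  [2]=0x3e  [3]=0xaa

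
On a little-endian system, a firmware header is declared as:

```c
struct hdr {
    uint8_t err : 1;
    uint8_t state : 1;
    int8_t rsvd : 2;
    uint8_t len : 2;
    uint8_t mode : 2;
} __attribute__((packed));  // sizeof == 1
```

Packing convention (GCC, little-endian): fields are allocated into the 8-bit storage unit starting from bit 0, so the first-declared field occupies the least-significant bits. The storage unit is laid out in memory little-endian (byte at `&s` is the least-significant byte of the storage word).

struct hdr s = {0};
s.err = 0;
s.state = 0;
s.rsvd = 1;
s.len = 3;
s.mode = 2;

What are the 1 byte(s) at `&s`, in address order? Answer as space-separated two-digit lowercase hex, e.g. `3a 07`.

b4

[0+:1] err=0 & 0x1 = 0x0; word=0x00
[1+:1] state=0 & 0x1 = 0x0; word=0x00
[2+:2] rsvd=1 & 0x3 = 0x1; word=0x04
[4+:2] len=3 & 0x3 = 0x3; word=0x34
[6+:2] mode=2 & 0x3 = 0x2; word=0xb4
word = 0xb4 → little-endian bytes:
  [0]=0xb4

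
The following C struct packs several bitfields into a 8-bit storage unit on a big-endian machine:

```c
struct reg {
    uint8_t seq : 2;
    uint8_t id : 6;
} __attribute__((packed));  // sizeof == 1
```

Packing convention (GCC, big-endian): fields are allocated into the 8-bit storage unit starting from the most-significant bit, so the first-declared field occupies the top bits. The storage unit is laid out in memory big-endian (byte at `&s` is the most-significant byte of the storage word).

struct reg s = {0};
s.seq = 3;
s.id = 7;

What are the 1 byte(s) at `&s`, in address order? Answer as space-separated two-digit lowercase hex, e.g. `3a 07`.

c7

seq:2 = 3 → 0x3 << 6 → word 0xc0
id:6 = 7 → 0x7 << 0 → word 0xc7
word = 0xc7 → big-endian bytes:
  [0]=0xc7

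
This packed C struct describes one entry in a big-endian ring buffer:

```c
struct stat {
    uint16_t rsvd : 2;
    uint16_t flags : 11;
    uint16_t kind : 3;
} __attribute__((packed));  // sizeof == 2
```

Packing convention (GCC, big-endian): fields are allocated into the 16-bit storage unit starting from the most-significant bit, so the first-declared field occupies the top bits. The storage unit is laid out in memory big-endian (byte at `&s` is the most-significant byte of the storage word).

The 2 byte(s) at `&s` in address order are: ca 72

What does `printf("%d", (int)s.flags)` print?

334

[0]=0xca [1]=0x72 (big-endian) → word 0xca72
rsvd [14+:2] = (word>>14) & 0x3 = 3
flags [3+:11] = (word>>3) & 0x7ff = 334  ←
kind [0+:3] = (word>>0) & 0x7 = 2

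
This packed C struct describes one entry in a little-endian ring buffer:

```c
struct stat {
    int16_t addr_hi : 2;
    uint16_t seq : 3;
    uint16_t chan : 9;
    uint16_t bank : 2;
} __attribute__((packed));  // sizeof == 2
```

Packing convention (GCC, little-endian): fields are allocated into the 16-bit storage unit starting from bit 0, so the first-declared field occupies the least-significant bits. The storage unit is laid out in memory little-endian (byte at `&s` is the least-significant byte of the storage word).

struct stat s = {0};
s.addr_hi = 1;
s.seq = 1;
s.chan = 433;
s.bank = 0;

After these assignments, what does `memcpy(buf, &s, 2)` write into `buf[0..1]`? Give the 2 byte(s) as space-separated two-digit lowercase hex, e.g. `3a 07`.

25 36

addr_hi (2b) val=1 bits=0x1 at bit 0: 0x0001
seq (3b) val=1 bits=0x1 at bit 2: 0x0005
chan (9b) val=433 bits=0x1b1 at bit 5: 0x3625
bank (2b) val=0 bits=0x0 at bit 14: 0x3625
word = 0x3625 → little-endian bytes:
  [0]=0x25  [1]=0x36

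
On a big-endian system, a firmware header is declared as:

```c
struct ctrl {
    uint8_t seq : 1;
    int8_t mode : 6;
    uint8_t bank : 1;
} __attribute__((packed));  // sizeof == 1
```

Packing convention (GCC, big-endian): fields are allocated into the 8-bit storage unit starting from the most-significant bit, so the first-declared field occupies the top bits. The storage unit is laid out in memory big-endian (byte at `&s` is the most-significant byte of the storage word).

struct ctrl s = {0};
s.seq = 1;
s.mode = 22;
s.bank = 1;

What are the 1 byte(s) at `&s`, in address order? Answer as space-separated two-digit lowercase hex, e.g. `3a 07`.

[7+:1] seq=1 & 0x1 = 0x1; word=0x80
[1+:6] mode=22 & 0x3f = 0x16; word=0xac
[0+:1] bank=1 & 0x1 = 0x1; word=0xad
word = 0xad → big-endian bytes:
  [0]=0xad

ad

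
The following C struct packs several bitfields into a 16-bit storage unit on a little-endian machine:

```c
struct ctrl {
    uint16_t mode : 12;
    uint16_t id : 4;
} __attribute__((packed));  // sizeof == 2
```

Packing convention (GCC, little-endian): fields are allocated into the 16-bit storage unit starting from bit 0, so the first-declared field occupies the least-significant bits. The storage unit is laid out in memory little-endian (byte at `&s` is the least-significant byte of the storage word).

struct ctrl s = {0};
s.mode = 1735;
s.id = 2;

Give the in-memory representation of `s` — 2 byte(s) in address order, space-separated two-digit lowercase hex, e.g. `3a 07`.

c7 26

mode (12b) val=1735 bits=0x6c7 at bit 0: 0x06c7
id (4b) val=2 bits=0x2 at bit 12: 0x26c7
word = 0x26c7 → little-endian bytes:
  [0]=0xc7  [1]=0x26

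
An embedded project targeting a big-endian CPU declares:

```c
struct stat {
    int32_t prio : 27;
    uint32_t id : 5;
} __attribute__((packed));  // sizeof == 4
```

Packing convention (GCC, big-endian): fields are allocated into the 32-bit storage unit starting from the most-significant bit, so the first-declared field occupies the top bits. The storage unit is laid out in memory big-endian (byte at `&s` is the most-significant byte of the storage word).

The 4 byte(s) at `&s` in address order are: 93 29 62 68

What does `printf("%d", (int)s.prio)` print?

[0]=0x93 [1]=0x29 [2]=0x62 [3]=0x68 (big-endian) → word 0x93296268
prio:27 @ bit 5 → (0x93296268>>5)&0x7ffffff = 0x4994b13  ←
id:5 @ bit 0 → (0x93296268>>0)&0x1f = 0x8
prio signed 27b, MSB=1: 77155091 - 134217728 = -57062637

-57062637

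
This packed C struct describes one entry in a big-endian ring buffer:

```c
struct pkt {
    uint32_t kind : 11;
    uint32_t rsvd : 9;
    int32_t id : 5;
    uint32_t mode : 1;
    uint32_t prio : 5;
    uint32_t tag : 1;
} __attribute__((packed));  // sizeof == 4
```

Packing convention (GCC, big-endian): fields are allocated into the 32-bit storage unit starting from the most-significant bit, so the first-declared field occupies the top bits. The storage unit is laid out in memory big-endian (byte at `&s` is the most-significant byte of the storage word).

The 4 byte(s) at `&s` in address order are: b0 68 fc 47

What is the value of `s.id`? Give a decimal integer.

-8

[0]=0xb0 [1]=0x68 [2]=0xfc [3]=0x47 (big-endian) → word 0xb068fc47
kind [21+:11] = (word>>21) & 0x7ff = 1411
rsvd [12+:9] = (word>>12) & 0x1ff = 143
id [7+:5] = (word>>7) & 0x1f = 24  ←
mode [6+:1] = (word>>6) & 0x1 = 1
prio [1+:5] = (word>>1) & 0x1f = 3
tag [0+:1] = (word>>0) & 0x1 = 1
id signed 5b, MSB=1: 24 - 32 = -8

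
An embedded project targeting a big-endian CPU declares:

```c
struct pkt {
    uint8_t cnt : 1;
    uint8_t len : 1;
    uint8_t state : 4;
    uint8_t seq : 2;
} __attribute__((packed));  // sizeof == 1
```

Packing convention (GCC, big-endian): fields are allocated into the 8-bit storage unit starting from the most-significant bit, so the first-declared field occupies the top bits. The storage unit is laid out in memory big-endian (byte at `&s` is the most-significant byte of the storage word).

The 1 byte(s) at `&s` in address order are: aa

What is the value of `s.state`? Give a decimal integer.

[0]=0xaa (big-endian) → word 0xaa
cnt [7+:1] = (word>>7) & 0x1 = 1
len [6+:1] = (word>>6) & 0x1 = 0
state [2+:4] = (word>>2) & 0xf = 10  ←
seq [0+:2] = (word>>0) & 0x3 = 2

10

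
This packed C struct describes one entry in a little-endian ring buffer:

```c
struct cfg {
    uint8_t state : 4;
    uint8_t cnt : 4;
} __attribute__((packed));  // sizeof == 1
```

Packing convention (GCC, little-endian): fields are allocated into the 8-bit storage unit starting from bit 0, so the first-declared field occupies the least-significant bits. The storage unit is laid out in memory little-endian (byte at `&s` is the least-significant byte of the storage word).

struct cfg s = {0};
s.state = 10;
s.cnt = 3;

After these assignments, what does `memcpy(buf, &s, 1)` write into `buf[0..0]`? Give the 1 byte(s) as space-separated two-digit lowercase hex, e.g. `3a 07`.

[0+:4] state=10 & 0xf = 0xa; word=0x0a
[4+:4] cnt=3 & 0xf = 0x3; word=0x3a
word = 0x3a → little-endian bytes:
  [0]=0x3a

3a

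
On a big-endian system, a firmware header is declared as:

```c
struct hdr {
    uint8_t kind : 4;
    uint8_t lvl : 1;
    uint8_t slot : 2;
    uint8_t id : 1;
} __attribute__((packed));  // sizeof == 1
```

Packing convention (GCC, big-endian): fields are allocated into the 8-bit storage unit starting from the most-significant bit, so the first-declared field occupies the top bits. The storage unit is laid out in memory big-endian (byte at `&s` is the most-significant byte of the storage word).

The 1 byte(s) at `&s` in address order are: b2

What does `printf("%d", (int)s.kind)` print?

11

[0]=0xb2 (big-endian) → word 0xb2
kind:4 @ bit 4 → (0xb2>>4)&0xf = 0xb  ←
lvl:1 @ bit 3 → (0xb2>>3)&0x1 = 0x0
slot:2 @ bit 1 → (0xb2>>1)&0x3 = 0x1
id:1 @ bit 0 → (0xb2>>0)&0x1 = 0x0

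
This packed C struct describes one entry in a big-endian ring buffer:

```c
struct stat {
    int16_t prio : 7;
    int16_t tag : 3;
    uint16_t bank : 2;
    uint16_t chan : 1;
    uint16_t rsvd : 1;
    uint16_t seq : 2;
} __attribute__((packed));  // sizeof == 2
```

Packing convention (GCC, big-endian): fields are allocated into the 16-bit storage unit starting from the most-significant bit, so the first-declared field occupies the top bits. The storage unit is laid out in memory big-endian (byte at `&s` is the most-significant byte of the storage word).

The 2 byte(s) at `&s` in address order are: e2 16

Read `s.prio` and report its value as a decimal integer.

-15

[0]=0xe2 [1]=0x16 (big-endian) → word 0xe216
prio [9+:7] = (word>>9) & 0x7f = 113  ←
tag [6+:3] = (word>>6) & 0x7 = 0
bank [4+:2] = (word>>4) & 0x3 = 1
chan [3+:1] = (word>>3) & 0x1 = 0
rsvd [2+:1] = (word>>2) & 0x1 = 1
seq [0+:2] = (word>>0) & 0x3 = 2
prio signed 7b, MSB=1: 113 - 128 = -15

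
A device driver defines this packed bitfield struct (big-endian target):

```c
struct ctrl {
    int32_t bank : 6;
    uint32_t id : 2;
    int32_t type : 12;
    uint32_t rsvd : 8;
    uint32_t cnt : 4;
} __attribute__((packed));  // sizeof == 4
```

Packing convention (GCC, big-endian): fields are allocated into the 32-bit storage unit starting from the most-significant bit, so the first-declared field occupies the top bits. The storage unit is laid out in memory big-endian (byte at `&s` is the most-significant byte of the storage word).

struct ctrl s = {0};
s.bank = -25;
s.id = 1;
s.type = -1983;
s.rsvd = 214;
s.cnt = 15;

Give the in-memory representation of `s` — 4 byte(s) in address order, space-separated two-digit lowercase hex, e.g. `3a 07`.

bank:6 = -25 → 0x27 << 26 → word 0x9c000000
id:2 = 1 → 0x1 << 24 → word 0x9d000000
type:12 = -1983 → 0x841 << 12 → word 0x9d841000
rsvd:8 = 214 → 0xd6 << 4 → word 0x9d841d60
cnt:4 = 15 → 0xf << 0 → word 0x9d841d6f
word = 0x9d841d6f → big-endian bytes:
  [0]=0x9d  [1]=0x84  [2]=0x1d  [3]=0x6f

9d 84 1d 6f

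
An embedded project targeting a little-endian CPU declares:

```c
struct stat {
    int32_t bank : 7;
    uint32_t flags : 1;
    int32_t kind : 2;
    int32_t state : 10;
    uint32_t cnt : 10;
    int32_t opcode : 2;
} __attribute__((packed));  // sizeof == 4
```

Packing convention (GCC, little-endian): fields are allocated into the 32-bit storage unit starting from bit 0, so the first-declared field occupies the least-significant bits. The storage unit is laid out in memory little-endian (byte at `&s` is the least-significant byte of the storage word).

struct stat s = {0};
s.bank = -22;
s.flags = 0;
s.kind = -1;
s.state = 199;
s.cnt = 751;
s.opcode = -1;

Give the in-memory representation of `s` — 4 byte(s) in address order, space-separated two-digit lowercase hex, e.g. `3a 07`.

[0+:7] bank=-22 & 0x7f = 0x6a; word=0x0000006a
[7+:1] flags=0 & 0x1 = 0x0; word=0x0000006a
[8+:2] kind=-1 & 0x3 = 0x3; word=0x0000036a
[10+:10] state=199 & 0x3ff = 0xc7; word=0x00031f6a
[20+:10] cnt=751 & 0x3ff = 0x2ef; word=0x2ef31f6a
[30+:2] opcode=-1 & 0x3 = 0x3; word=0xeef31f6a
word = 0xeef31f6a → little-endian bytes:
  [0]=0x6a  [1]=0x1f  [2]=0xf3  [3]=0xee

6a 1f f3 ee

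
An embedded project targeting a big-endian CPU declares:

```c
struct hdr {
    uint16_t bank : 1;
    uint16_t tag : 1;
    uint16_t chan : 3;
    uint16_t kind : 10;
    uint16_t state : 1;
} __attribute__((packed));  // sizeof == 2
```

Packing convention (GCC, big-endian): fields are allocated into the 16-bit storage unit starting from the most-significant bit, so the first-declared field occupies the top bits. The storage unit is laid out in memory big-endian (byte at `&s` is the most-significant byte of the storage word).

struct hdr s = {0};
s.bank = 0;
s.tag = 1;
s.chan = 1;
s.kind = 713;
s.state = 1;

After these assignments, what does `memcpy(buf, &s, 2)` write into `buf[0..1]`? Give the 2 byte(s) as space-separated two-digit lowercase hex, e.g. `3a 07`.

bank (1b) val=0 bits=0x0 at bit 15: 0x0000
tag (1b) val=1 bits=0x1 at bit 14: 0x4000
chan (3b) val=1 bits=0x1 at bit 11: 0x4800
kind (10b) val=713 bits=0x2c9 at bit 1: 0x4d92
state (1b) val=1 bits=0x1 at bit 0: 0x4d93
word = 0x4d93 → big-endian bytes:
  [0]=0x4d  [1]=0x93

4d 93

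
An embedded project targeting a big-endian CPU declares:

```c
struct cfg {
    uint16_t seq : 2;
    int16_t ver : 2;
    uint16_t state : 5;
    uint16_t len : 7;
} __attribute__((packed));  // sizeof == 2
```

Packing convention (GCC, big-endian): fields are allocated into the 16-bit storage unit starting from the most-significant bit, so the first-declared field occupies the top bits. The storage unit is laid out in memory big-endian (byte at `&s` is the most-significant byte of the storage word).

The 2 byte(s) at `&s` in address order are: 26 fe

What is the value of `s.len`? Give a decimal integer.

[0]=0x26 [1]=0xfe (big-endian) → word 0x26fe
seq [14+:2] = (word>>14) & 0x3 = 0
ver [12+:2] = (word>>12) & 0x3 = 2
state [7+:5] = (word>>7) & 0x1f = 13
len [0+:7] = (word>>0) & 0x7f = 126  ←

126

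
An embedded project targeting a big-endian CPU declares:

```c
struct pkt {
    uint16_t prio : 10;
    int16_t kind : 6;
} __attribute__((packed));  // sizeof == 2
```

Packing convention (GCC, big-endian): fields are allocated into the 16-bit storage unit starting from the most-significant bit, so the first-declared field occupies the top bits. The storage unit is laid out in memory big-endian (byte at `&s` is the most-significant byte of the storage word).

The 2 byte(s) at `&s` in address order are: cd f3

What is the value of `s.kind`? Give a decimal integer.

[0]=0xcd [1]=0xf3 (big-endian) → word 0xcdf3
prio:10 @ bit 6 → (0xcdf3>>6)&0x3ff = 0x337
kind:6 @ bit 0 → (0xcdf3>>0)&0x3f = 0x33  ←
kind signed 6b, MSB=1: 51 - 64 = -13

-13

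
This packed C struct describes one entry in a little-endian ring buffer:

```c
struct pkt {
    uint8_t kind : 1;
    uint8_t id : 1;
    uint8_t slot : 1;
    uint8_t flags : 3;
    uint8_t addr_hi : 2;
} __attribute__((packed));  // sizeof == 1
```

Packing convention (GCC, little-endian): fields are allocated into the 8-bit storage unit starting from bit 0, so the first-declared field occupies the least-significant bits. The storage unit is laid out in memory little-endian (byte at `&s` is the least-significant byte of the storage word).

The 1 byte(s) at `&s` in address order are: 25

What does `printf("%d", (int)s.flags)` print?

[0]=0x25 (little-endian) → word 0x25
kind [0+:1] = (word>>0) & 0x1 = 1
id [1+:1] = (word>>1) & 0x1 = 0
slot [2+:1] = (word>>2) & 0x1 = 1
flags [3+:3] = (word>>3) & 0x7 = 4  ←
addr_hi [6+:2] = (word>>6) & 0x3 = 0

4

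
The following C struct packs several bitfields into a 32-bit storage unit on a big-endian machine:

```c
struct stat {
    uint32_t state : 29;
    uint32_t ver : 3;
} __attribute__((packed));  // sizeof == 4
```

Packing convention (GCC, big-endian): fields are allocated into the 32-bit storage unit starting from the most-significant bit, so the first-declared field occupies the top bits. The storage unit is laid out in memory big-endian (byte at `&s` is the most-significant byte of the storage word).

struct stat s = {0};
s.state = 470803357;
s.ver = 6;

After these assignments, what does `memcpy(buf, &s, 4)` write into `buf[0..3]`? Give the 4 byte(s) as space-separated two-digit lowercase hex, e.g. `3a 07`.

e0 7f 1c ee

state (29b) val=470803357 bits=0x1c0fe39d at bit 3: 0xe07f1ce8
ver (3b) val=6 bits=0x6 at bit 0: 0xe07f1cee
word = 0xe07f1cee → big-endian bytes:
  [0]=0xe0  [1]=0x7f  [2]=0x1c  [3]=0xee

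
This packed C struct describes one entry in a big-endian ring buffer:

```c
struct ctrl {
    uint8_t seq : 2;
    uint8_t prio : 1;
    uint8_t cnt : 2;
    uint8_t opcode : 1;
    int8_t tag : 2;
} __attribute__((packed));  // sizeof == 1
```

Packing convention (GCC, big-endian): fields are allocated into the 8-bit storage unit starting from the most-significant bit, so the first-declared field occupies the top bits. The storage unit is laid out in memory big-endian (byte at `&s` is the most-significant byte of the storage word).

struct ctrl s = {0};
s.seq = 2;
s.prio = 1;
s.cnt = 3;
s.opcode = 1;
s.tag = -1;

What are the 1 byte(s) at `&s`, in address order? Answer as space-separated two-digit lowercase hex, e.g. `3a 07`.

seq:2 = 2 → 0x2 << 6 → word 0x80
prio:1 = 1 → 0x1 << 5 → word 0xa0
cnt:2 = 3 → 0x3 << 3 → word 0xb8
opcode:1 = 1 → 0x1 << 2 → word 0xbc
tag:2 = -1 → 0x3 << 0 → word 0xbf
word = 0xbf → big-endian bytes:
  [0]=0xbf

bf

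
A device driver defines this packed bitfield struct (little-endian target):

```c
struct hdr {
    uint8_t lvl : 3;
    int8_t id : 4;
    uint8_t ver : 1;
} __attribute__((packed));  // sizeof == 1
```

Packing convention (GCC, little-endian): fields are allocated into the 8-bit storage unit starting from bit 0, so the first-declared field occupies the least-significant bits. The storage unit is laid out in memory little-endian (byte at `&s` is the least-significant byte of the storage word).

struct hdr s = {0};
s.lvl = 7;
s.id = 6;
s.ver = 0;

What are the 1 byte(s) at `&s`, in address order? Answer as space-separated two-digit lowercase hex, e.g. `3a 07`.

[0+:3] lvl=7 & 0x7 = 0x7; word=0x07
[3+:4] id=6 & 0xf = 0x6; word=0x37
[7+:1] ver=0 & 0x1 = 0x0; word=0x37
word = 0x37 → little-endian bytes:
  [0]=0x37

37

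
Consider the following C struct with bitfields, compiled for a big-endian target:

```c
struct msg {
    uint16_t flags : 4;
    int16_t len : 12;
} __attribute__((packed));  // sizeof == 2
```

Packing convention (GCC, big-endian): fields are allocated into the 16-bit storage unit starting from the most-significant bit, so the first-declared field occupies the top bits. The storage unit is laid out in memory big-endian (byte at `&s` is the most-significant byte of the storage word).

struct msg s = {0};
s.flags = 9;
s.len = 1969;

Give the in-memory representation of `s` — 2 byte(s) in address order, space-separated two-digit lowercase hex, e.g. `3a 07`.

97 b1

[12+:4] flags=9 & 0xf = 0x9; word=0x9000
[0+:12] len=1969 & 0xfff = 0x7b1; word=0x97b1
word = 0x97b1 → big-endian bytes:
  [0]=0x97  [1]=0xb1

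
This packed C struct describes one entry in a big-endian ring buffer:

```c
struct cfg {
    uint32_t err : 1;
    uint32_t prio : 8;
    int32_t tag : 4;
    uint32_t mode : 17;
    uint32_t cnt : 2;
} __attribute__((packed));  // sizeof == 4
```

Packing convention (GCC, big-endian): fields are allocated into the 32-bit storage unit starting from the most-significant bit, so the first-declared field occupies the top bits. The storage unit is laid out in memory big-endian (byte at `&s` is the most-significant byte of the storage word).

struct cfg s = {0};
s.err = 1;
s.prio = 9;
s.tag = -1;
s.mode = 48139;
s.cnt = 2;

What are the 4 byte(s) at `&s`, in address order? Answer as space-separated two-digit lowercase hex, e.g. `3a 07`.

84 fa f0 2e

[31+:1] err=1 & 0x1 = 0x1; word=0x80000000
[23+:8] prio=9 & 0xff = 0x9; word=0x84800000
[19+:4] tag=-1 & 0xf = 0xf; word=0x84f80000
[2+:17] mode=48139 & 0x1ffff = 0xbc0b; word=0x84faf02c
[0+:2] cnt=2 & 0x3 = 0x2; word=0x84faf02e
word = 0x84faf02e → big-endian bytes:
  [0]=0x84  [1]=0xfa  [2]=0xf0  [3]=0x2e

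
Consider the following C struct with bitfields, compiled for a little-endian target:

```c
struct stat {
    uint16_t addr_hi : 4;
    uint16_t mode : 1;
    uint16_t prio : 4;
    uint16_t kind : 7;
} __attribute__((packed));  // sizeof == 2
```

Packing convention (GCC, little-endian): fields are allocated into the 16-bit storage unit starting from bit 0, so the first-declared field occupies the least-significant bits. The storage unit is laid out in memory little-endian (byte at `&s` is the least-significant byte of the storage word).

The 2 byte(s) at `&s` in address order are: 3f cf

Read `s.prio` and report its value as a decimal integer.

[0]=0x3f [1]=0xcf (little-endian) → word 0xcf3f
addr_hi [0+:4] = (word>>0) & 0xf = 15
mode [4+:1] = (word>>4) & 0x1 = 1
prio [5+:4] = (word>>5) & 0xf = 9  ←
kind [9+:7] = (word>>9) & 0x7f = 103

9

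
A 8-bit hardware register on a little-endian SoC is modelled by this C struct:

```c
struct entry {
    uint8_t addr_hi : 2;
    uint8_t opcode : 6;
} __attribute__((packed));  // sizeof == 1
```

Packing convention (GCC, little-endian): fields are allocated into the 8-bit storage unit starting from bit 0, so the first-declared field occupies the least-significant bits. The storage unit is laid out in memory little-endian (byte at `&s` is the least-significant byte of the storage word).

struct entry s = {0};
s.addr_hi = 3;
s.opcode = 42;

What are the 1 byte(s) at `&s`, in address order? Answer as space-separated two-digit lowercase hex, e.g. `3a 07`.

ab

[0+:2] addr_hi=3 & 0x3 = 0x3; word=0x03
[2+:6] opcode=42 & 0x3f = 0x2a; word=0xab
word = 0xab → little-endian bytes:
  [0]=0xab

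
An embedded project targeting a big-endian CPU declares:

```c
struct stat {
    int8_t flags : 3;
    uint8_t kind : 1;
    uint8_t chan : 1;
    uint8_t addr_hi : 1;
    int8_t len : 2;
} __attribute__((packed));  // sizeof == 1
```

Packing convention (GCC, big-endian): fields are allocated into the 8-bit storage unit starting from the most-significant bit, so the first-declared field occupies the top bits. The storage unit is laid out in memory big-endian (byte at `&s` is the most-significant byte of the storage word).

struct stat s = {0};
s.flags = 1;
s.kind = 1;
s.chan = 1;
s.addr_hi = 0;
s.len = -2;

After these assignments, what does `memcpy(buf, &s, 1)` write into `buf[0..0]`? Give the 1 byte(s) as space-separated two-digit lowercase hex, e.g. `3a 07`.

[5+:3] flags=1 & 0x7 = 0x1; word=0x20
[4+:1] kind=1 & 0x1 = 0x1; word=0x30
[3+:1] chan=1 & 0x1 = 0x1; word=0x38
[2+:1] addr_hi=0 & 0x1 = 0x0; word=0x38
[0+:2] len=-2 & 0x3 = 0x2; word=0x3a
word = 0x3a → big-endian bytes:
  [0]=0x3a

3a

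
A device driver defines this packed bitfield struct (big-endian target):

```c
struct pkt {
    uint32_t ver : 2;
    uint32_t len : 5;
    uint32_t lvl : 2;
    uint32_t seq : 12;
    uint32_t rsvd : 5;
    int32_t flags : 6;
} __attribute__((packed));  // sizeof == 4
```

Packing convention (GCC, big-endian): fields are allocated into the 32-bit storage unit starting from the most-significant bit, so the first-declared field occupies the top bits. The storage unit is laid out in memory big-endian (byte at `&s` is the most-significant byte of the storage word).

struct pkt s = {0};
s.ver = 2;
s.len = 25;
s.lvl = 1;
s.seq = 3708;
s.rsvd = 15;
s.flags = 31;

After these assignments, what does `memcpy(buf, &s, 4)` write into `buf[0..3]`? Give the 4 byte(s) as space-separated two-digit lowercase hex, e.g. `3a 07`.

[30+:2] ver=2 & 0x3 = 0x2; word=0x80000000
[25+:5] len=25 & 0x1f = 0x19; word=0xb2000000
[23+:2] lvl=1 & 0x3 = 0x1; word=0xb2800000
[11+:12] seq=3708 & 0xfff = 0xe7c; word=0xb2f3e000
[6+:5] rsvd=15 & 0x1f = 0xf; word=0xb2f3e3c0
[0+:6] flags=31 & 0x3f = 0x1f; word=0xb2f3e3df
word = 0xb2f3e3df → big-endian bytes:
  [0]=0xb2  [1]=0xf3  [2]=0xe3  [3]=0xdf

b2 f3 e3 df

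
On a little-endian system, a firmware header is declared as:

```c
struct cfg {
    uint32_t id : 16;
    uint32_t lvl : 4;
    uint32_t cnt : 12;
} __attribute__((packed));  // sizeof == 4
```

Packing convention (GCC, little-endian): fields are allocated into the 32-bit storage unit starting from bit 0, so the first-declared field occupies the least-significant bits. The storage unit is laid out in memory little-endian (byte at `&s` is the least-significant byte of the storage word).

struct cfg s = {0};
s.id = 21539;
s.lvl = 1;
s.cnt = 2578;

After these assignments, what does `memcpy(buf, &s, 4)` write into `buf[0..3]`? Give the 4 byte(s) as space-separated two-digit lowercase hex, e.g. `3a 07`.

23 54 21 a1

id (16b) val=21539 bits=0x5423 at bit 0: 0x00005423
lvl (4b) val=1 bits=0x1 at bit 16: 0x00015423
cnt (12b) val=2578 bits=0xa12 at bit 20: 0xa1215423
word = 0xa1215423 → little-endian bytes:
  [0]=0x23  [1]=0x54  [2]=0x21  [3]=0xa1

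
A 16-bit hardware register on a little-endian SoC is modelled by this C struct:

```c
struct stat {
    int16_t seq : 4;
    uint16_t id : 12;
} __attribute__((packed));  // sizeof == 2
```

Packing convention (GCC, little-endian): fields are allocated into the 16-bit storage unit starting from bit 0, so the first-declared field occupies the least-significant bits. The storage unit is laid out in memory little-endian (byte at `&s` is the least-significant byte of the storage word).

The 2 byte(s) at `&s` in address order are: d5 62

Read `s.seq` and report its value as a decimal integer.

5

[0]=0xd5 [1]=0x62 (little-endian) → word 0x62d5
seq [0+:4] = (word>>0) & 0xf = 5  ←
id [4+:12] = (word>>4) & 0xfff = 1581
seq signed 4b, MSB=0: value = 5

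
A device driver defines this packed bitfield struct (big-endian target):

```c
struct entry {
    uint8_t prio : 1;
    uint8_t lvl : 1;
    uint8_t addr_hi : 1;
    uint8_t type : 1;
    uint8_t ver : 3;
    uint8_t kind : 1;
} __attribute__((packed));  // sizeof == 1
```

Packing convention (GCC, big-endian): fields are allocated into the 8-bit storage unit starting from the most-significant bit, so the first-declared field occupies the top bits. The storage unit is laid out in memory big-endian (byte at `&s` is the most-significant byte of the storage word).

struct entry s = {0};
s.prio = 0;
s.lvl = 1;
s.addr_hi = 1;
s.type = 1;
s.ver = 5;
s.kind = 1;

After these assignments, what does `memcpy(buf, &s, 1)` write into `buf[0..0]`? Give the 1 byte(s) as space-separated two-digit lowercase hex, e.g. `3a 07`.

7b

[7+:1] prio=0 & 0x1 = 0x0; word=0x00
[6+:1] lvl=1 & 0x1 = 0x1; word=0x40
[5+:1] addr_hi=1 & 0x1 = 0x1; word=0x60
[4+:1] type=1 & 0x1 = 0x1; word=0x70
[1+:3] ver=5 & 0x7 = 0x5; word=0x7a
[0+:1] kind=1 & 0x1 = 0x1; word=0x7b
word = 0x7b → big-endian bytes:
  [0]=0x7b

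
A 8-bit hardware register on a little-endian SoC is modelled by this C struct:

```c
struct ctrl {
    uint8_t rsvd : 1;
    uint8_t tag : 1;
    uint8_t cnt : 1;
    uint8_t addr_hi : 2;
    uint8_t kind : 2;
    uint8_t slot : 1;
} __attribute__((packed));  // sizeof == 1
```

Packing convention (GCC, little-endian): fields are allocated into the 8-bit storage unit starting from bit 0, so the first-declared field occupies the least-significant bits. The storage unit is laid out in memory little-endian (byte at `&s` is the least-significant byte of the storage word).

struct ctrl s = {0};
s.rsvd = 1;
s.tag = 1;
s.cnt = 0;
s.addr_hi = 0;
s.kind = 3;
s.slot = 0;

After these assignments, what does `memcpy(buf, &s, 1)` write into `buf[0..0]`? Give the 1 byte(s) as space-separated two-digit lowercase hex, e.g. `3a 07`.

[0+:1] rsvd=1 & 0x1 = 0x1; word=0x01
[1+:1] tag=1 & 0x1 = 0x1; word=0x03
[2+:1] cnt=0 & 0x1 = 0x0; word=0x03
[3+:2] addr_hi=0 & 0x3 = 0x0; word=0x03
[5+:2] kind=3 & 0x3 = 0x3; word=0x63
[7+:1] slot=0 & 0x1 = 0x0; word=0x63
word = 0x63 → little-endian bytes:
  [0]=0x63

63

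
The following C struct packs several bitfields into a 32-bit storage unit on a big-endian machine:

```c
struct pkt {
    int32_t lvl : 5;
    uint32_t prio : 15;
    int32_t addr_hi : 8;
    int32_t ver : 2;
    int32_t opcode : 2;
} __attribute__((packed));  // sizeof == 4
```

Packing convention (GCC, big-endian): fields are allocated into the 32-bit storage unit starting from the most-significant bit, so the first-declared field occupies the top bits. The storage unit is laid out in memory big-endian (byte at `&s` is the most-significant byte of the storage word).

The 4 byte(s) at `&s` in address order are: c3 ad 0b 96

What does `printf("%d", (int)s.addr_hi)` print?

-71

[0]=0xc3 [1]=0xad [2]=0x0b [3]=0x96 (big-endian) → word 0xc3ad0b96
lvl [27+:5] = (word>>27) & 0x1f = 24
prio [12+:15] = (word>>12) & 0x7fff = 15056
addr_hi [4+:8] = (word>>4) & 0xff = 185  ←
ver [2+:2] = (word>>2) & 0x3 = 1
opcode [0+:2] = (word>>0) & 0x3 = 2
addr_hi signed 8b, MSB=1: 185 - 256 = -71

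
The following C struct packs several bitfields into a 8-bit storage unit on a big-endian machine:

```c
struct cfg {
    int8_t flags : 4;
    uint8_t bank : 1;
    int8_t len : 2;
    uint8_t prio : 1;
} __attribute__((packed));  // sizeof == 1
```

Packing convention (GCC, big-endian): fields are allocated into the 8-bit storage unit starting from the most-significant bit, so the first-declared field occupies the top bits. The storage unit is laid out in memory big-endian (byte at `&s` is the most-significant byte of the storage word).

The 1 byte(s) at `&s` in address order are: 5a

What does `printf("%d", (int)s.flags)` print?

[0]=0x5a (big-endian) → word 0x5a
flags:4 @ bit 4 → (0x5a>>4)&0xf = 0x5  ←
bank:1 @ bit 3 → (0x5a>>3)&0x1 = 0x1
len:2 @ bit 1 → (0x5a>>1)&0x3 = 0x1
prio:1 @ bit 0 → (0x5a>>0)&0x1 = 0x0
flags signed 4b, MSB=0: value = 5

5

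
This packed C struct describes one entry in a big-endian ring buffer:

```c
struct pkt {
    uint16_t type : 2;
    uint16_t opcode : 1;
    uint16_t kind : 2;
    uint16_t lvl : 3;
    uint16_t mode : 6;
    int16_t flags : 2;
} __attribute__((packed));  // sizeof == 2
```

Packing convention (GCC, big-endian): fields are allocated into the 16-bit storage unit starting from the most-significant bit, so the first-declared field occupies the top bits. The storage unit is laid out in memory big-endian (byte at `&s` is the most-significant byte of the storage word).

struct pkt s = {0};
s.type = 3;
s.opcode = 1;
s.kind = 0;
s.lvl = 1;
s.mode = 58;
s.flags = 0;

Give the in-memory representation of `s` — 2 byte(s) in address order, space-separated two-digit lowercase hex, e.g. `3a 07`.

e1 e8

type:2 = 3 → 0x3 << 14 → word 0xc000
opcode:1 = 1 → 0x1 << 13 → word 0xe000
kind:2 = 0 → 0x0 << 11 → word 0xe000
lvl:3 = 1 → 0x1 << 8 → word 0xe100
mode:6 = 58 → 0x3a << 2 → word 0xe1e8
flags:2 = 0 → 0x0 << 0 → word 0xe1e8
word = 0xe1e8 → big-endian bytes:
  [0]=0xe1  [1]=0xe8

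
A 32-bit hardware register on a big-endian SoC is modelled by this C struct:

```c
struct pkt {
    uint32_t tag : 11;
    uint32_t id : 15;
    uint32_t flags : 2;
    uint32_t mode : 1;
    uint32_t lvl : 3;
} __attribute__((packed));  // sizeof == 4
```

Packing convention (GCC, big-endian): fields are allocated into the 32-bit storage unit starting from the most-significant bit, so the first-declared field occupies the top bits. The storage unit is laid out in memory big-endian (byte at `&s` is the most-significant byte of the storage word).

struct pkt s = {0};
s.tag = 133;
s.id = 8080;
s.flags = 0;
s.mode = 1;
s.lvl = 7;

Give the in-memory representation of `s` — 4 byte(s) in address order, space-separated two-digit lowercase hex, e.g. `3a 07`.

[21+:11] tag=133 & 0x7ff = 0x85; word=0x10a00000
[6+:15] id=8080 & 0x7fff = 0x1f90; word=0x10a7e400
[4+:2] flags=0 & 0x3 = 0x0; word=0x10a7e400
[3+:1] mode=1 & 0x1 = 0x1; word=0x10a7e408
[0+:3] lvl=7 & 0x7 = 0x7; word=0x10a7e40f
word = 0x10a7e40f → big-endian bytes:
  [0]=0x10  [1]=0xa7  [2]=0xe4  [3]=0x0f

10 a7 e4 0f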